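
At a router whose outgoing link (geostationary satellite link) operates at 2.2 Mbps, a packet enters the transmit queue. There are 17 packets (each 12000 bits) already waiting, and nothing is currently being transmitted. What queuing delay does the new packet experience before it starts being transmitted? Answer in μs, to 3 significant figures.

92700 μs

Each queued packet: L/R = 12000/2200000 = 5454.55 μs.
17 queued → 92727.3 μs.
Queuing delay = 92700 μs.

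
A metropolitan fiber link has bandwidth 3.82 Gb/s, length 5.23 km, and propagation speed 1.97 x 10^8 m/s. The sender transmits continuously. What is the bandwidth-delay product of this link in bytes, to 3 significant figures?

12700 bytes

Propagation delay = 5230 / 197000000 = 2.65482e-05 s.
BDP = R × t_prop = 3820000000 × 2.65482e-05 = 101414 bits.
In bytes: 101414/8 = 12700 bytes.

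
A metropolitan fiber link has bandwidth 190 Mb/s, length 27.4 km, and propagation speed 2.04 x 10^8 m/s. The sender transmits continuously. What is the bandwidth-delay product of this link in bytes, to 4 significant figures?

Propagation delay = 27400 / 204000000 = 0.000134314 s.
BDP = R × t_prop = 190000000 × 0.000134314 = 25519.6 bits.
In bytes: 25519.6/8 = 3190 bytes.

3190 bytes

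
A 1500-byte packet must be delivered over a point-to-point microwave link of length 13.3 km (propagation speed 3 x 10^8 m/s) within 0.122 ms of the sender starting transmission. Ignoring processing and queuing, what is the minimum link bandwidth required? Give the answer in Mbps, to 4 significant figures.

L = 12000 bits.
Propagation delay = 13300 / 300000000 = 0.0443333 ms.
Transmission budget = 0.122 − 0.0443333 = 0.0776667 ms.
R ≥ L / t_tx = 12000 bits / 7.76667e-05 s = 154.5 Mbps.

154.5 Mbps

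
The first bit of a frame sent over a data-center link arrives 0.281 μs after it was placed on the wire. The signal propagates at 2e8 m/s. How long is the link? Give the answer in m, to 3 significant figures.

d = s × t_prop = 200000000 × 2.81e-07 = 56.2 m.

56.2 m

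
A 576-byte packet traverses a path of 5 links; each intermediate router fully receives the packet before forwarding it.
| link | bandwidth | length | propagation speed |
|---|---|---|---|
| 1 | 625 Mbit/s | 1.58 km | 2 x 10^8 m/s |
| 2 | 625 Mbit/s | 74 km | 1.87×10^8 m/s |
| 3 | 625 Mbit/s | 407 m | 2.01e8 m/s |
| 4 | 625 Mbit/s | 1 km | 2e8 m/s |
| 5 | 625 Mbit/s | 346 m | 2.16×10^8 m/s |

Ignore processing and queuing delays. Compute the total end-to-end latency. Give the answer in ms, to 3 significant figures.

0.449 ms

L = 576 × 8 = 4608 bits.
Transmission delay per hop = L/R = 4608/625000000 = 0.0073728 ms; 5 hops → 0.036864 ms.
Propagation delays (d/s per hop): 0.0079, 0.395722, 0.00202488, 0.005, 0.00160185 ms; sum = 0.412249 ms.
End-to-end = 0.449 ms.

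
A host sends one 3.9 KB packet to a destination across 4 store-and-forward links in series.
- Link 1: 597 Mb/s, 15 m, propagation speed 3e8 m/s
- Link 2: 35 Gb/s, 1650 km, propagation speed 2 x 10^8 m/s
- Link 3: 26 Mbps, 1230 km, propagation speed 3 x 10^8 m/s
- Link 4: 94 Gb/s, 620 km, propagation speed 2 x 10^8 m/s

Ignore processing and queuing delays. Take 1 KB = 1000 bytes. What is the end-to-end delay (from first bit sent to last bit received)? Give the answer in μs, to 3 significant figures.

16700 μs

L = 31200 bits.
Transmission delays (L/R per hop): 52.2613, 0.891429, 1200, 0.331915 μs; sum = 1253.48 μs.
Propagation delays (d/s per hop): 0.05, 8250, 4100, 3100 μs; sum = 15450.1 μs.
End-to-end = 16700 μs.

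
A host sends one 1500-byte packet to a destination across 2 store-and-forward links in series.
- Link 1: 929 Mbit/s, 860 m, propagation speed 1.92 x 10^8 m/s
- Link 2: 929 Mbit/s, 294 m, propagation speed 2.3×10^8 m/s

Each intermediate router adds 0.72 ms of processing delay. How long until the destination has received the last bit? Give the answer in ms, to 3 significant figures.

L = 1500 × 8 = 12000 bits.
Transmission delay per hop = L/R = 12000/929000000 = 0.0129171 ms; 2 hops → 0.0258342 ms.
Propagation delays (d/s per hop): 0.00447917, 0.00127826 ms; sum = 0.00575743 ms.
Processing at 1 router(s): 1 × 0.72 ms = 0.72 ms.
End-to-end = 0.752 ms.

0.752 ms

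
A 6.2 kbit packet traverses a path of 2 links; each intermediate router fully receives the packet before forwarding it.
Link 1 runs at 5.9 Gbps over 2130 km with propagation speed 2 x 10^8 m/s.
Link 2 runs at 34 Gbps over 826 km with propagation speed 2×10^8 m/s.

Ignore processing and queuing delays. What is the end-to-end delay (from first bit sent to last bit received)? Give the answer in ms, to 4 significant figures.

14.78 ms

L = 6200 bits.
Transmission delays (L/R per hop): 0.00105085, 0.000182353 ms; sum = 0.0012332 ms.
Propagation delays (d/s per hop): 10.65, 4.13 ms; sum = 14.78 ms.
End-to-end = 14.78 ms.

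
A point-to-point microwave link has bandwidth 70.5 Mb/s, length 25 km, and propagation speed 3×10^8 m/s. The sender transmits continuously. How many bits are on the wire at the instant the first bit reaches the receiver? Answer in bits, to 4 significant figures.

5875 bits

Propagation delay = 25000 / 300000000 = 8.33333e-05 s.
BDP = R × t_prop = 70500000 × 8.33333e-05 = 5875 bits.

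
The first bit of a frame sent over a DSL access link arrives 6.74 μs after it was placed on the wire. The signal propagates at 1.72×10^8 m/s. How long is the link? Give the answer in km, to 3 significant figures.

d = s × t_prop = 172000000 × 6.74e-06 = 1.16 km.

1.16 km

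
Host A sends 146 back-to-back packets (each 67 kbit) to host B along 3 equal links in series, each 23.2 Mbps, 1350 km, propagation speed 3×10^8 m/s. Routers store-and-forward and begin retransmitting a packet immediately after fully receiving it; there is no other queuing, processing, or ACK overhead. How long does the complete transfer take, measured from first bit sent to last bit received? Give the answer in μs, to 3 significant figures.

Per-hop transmission t_tx = L/R = 67000/23200000 = 2887.93 μs.
Per-hop propagation t_prop = 1350000/300000000 = 4500 μs.
Pipeline fill: first packet needs 3·t_tx to clear all hops; remaining 145 packets each add one t_tx.
Total = (3+146-1)·t_tx + 3·t_prop = 148·2887.93 + 3·4500 = 441000 μs.

441000 μs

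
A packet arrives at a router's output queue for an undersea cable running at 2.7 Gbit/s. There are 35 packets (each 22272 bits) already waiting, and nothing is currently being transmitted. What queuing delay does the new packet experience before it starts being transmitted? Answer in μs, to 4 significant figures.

288.7 μs

Each queued packet: L/R = 22272/2700000000 = 8.24889 μs.
35 queued → 288.711 μs.
Queuing delay = 288.7 μs.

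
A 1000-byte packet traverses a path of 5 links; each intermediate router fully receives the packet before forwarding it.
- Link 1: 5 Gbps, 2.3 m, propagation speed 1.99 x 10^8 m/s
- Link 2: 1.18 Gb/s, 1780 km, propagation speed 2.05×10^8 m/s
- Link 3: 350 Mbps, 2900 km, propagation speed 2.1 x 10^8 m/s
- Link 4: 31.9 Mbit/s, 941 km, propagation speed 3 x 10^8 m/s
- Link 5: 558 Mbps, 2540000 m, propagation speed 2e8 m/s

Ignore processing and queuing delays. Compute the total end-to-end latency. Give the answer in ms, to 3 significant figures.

38.6 ms

L = 1000 × 8 = 8000 bits.
Transmission delays (L/R per hop): 0.0016, 0.00677966, 0.0228571, 0.250784, 0.0143369 ms; sum = 0.296357 ms.
Propagation delays (d/s per hop): 1.15578e-05, 8.68293, 13.8095, 3.13667, 12.7 ms; sum = 38.3291 ms.
End-to-end = 38.6 ms.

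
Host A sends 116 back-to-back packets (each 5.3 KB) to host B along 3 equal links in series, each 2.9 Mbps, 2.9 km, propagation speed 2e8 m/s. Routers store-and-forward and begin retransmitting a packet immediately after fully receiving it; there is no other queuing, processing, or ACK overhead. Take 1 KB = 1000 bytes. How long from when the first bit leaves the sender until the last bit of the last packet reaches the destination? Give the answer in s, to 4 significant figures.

Per-hop transmission t_tx = L/R = 42400/2900000 = 0.0146207 s.
Per-hop propagation t_prop = 2900/200000000 = 1.45e-05 s.
Pipeline fill: first packet needs 3·t_tx to clear all hops; remaining 115 packets each add one t_tx.
Total = (3+116-1)·t_tx + 3·t_prop = 118·0.0146207 + 3·1.45e-05 = 1.725 s.

1.725 s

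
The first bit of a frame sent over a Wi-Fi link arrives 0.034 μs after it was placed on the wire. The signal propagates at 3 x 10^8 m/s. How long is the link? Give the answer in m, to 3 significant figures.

d = s × t_prop = 300000000 × 3.4e-08 = 10.2 m.

10.2 m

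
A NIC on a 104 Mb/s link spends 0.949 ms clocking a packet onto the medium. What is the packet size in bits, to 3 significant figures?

98700 bits

L = R × t_tx = 104000000 b/s × 0.000949 s = 98696 bits.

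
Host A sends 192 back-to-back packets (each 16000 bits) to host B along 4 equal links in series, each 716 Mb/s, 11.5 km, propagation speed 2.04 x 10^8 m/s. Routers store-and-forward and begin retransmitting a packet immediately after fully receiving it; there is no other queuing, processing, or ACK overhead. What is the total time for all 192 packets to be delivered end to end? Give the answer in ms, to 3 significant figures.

Per-hop transmission t_tx = L/R = 16000/716000000 = 0.0223464 ms.
Per-hop propagation t_prop = 11500/204000000 = 0.0563725 ms.
Pipeline fill: first packet needs 4·t_tx to clear all hops; remaining 191 packets each add one t_tx.
Total = (4+192-1)·t_tx + 4·t_prop = 195·0.0223464 + 4·0.0563725 = 4.58 ms.

4.58 ms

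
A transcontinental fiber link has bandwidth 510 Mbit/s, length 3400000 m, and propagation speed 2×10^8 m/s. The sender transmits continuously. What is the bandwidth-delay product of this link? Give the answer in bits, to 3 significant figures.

Propagation delay = 3400000 / 200000000 = 0.017 s.
BDP = R × t_prop = 510000000 × 0.017 = 8670000 bits.

8670000 bits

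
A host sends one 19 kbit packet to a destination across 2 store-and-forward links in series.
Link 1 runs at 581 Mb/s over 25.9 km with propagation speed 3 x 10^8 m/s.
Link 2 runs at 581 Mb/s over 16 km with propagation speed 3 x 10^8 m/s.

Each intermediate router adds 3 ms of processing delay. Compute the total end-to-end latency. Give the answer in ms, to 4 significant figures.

3.205 ms

L = 19000 bits.
Transmission delay per hop = L/R = 19000/581000000 = 0.0327022 ms; 2 hops → 0.0654045 ms.
Propagation delays (d/s per hop): 0.0863333, 0.0533333 ms; sum = 0.139667 ms.
Processing at 1 router(s): 1 × 3 ms = 3 ms.
End-to-end = 3.205 ms.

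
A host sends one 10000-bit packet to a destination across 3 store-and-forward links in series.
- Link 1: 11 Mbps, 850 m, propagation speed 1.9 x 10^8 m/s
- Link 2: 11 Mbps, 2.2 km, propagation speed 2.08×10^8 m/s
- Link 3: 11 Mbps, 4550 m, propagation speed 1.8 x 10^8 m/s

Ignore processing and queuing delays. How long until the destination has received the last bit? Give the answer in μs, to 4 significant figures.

2768 μs

Transmission delay per hop = L/R = 10000/11000000 = 909.091 μs; 3 hops → 2727.27 μs.
Propagation delays (d/s per hop): 4.47368, 10.5769, 25.2778 μs; sum = 40.3284 μs.
End-to-end = 2768 μs.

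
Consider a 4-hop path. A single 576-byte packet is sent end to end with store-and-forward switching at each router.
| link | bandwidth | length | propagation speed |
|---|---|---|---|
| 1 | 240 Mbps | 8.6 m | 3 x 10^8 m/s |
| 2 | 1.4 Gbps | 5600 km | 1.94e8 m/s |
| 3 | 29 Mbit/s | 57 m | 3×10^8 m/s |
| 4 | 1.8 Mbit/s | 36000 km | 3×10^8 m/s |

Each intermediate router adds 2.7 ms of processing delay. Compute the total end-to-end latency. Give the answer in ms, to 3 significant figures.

160 ms

L = 576 × 8 = 4608 bits.
Transmission delays (L/R per hop): 0.0192, 0.00329143, 0.158897, 2.56 ms; sum = 2.74139 ms.
Propagation delays (d/s per hop): 2.86667e-05, 28.866, 0.00019, 120 ms; sum = 148.866 ms.
Processing at 3 router(s): 3 × 2.7 ms = 8.1 ms.
End-to-end = 160 ms.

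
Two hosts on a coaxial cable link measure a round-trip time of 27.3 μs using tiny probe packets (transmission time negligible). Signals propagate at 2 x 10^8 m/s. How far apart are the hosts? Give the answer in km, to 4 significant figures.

One-way propagation = RTT/2 = 13.65 μs.
d = s × t = 200000000 × 1.365e-05 = 2.730 km.

2.730 km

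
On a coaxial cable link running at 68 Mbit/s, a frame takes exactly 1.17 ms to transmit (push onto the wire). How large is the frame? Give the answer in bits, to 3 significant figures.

79600 bits

L = R × t_tx = 68000000 b/s × 0.00117 s = 79560 bits.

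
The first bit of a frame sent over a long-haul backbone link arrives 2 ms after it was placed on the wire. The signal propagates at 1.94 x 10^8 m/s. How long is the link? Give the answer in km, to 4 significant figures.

388.0 km

d = s × t_prop = 194000000 × 0.002 = 388.0 km.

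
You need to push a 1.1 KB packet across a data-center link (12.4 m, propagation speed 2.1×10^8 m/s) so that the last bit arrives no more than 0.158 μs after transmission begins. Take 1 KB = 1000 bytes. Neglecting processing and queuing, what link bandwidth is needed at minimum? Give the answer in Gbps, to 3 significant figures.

L = 8800 bits.
Propagation delay = 12.4 / 210000000 = 0.0590476 μs.
Transmission budget = 0.158 − 0.0590476 = 0.0989524 μs.
R ≥ L / t_tx = 8800 bits / 9.89524e-08 s = 88.9 Gbps.

88.9 Gbps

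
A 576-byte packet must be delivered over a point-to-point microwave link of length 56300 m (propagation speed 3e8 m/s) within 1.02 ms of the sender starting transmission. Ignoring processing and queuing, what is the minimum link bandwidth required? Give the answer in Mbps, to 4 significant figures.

5.536 Mbps

L = 4608 bits.
Propagation delay = 56300 / 300000000 = 0.187667 ms.
Transmission budget = 1.02 − 0.187667 = 0.832333 ms.
R ≥ L / t_tx = 4608 bits / 0.000832333 s = 5.536 Mbps.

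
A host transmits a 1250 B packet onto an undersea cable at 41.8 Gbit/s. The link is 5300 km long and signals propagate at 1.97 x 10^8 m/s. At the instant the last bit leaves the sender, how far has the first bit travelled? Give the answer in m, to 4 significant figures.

t_tx = L/R = 10000/41800000000 = 2.39234e-07 s.
Distance = s × t_tx = 197000000 × 2.39234e-07 = 47.13 m.

47.13 m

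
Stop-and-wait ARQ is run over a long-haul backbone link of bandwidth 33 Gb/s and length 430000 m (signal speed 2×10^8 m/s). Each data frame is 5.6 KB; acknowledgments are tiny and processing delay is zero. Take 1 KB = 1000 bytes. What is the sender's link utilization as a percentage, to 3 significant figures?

0.0316 %

t_tx = L/R = 44800/33000000000 = 1.35758e-06 s.
t_prop = 430000/200000000 = 0.00215 s; RTT = 0.0043 s.
Cycle = t_tx + RTT = 0.00430136 s.
Utilization = t_tx / cycle = 1.35758e-06/0.00430136 = 0.0316 %.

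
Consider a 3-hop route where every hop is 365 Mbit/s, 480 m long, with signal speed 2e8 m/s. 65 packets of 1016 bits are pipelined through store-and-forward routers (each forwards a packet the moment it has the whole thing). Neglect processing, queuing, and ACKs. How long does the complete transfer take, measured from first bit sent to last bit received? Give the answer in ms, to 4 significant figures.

Per-hop transmission t_tx = L/R = 1016/365000000 = 0.00278356 ms.
Per-hop propagation t_prop = 480/200000000 = 0.0024 ms.
Pipeline fill: first packet needs 3·t_tx to clear all hops; remaining 64 packets each add one t_tx.
Total = (3+65-1)·t_tx + 3·t_prop = 67·0.00278356 + 3·0.0024 = 0.1937 ms.

0.1937 ms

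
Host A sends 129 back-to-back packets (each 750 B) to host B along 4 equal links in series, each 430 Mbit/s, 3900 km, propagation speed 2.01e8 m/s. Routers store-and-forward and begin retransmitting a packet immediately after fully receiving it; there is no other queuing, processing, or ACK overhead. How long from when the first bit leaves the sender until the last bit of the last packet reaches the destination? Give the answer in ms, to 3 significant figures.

Per-hop transmission t_tx = L/R = 6000/430000000 = 0.0139535 ms.
Per-hop propagation t_prop = 3900000/2.01e+08 = 19.403 ms.
Pipeline fill: first packet needs 4·t_tx to clear all hops; remaining 128 packets each add one t_tx.
Total = (4+129-1)·t_tx + 4·t_prop = 132·0.0139535 + 4·19.403 = 79.5 ms.

79.5 ms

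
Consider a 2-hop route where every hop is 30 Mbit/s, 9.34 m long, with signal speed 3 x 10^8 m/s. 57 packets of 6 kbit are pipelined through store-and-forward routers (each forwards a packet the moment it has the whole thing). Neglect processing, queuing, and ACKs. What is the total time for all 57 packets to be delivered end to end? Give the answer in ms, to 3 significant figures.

Per-hop transmission t_tx = L/R = 6000/30000000 = 0.2 ms.
Per-hop propagation t_prop = 9.34/300000000 = 3.11333e-05 ms.
Pipeline fill: first packet needs 2·t_tx to clear all hops; remaining 56 packets each add one t_tx.
Total = (2+57-1)·t_tx + 2·t_prop = 58·0.2 + 2·3.11333e-05 = 11.6 ms.

11.6 ms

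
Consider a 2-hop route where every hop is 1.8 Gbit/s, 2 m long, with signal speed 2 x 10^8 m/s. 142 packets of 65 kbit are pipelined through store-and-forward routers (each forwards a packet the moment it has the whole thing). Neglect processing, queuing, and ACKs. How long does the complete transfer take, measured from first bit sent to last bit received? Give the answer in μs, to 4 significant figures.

5164 μs

Per-hop transmission t_tx = L/R = 65000/1800000000 = 36.1111 μs.
Per-hop propagation t_prop = 2/200000000 = 0.01 μs.
Pipeline fill: first packet needs 2·t_tx to clear all hops; remaining 141 packets each add one t_tx.
Total = (2+142-1)·t_tx + 2·t_prop = 143·36.1111 + 2·0.01 = 5164 μs.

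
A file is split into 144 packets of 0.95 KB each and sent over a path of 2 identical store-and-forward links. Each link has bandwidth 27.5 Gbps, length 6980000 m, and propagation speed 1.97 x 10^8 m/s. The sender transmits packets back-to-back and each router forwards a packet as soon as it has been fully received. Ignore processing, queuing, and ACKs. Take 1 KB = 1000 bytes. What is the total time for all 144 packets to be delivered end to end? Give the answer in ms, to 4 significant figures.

70.90 ms

Per-hop transmission t_tx = L/R = 7600/27500000000 = 0.000276364 ms.
Per-hop propagation t_prop = 6980000/197000000 = 35.4315 ms.
Pipeline fill: first packet needs 2·t_tx to clear all hops; remaining 143 packets each add one t_tx.
Total = (2+144-1)·t_tx + 2·t_prop = 145·0.000276364 + 2·35.4315 = 70.90 ms.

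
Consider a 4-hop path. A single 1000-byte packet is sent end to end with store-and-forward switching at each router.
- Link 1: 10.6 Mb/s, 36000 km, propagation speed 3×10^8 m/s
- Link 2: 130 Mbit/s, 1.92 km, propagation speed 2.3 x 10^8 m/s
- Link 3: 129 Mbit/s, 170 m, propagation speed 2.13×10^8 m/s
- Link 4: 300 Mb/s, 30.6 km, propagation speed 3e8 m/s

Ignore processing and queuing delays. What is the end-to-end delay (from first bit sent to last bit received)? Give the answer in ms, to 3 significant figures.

121 ms

L = 1000 × 8 = 8000 bits.
Transmission delays (L/R per hop): 0.754717, 0.0615385, 0.0620155, 0.0266667 ms; sum = 0.904938 ms.
Propagation delays (d/s per hop): 120, 0.00834783, 0.000798122, 0.102 ms; sum = 120.111 ms.
End-to-end = 121 ms.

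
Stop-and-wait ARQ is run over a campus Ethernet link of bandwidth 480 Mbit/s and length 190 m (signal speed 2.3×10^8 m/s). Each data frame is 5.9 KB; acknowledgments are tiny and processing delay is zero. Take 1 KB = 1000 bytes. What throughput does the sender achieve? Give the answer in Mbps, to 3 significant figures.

472 Mbps

t_tx = L/R = 47200/480000000 = 9.83333e-05 s.
t_prop = 190/2.3e+08 = 8.26087e-07 s; RTT = 1.65217e-06 s.
Cycle = t_tx + RTT = 9.99855e-05 s.
Throughput = L / cycle = 47200 / 9.99855e-05 = 472 Mbps.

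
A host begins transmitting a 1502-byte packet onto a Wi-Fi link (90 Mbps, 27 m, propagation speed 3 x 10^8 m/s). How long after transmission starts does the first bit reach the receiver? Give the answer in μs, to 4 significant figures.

0.09000 μs

First bit experiences only propagation delay: d/s = 27/300000000 = 0.09000 μs.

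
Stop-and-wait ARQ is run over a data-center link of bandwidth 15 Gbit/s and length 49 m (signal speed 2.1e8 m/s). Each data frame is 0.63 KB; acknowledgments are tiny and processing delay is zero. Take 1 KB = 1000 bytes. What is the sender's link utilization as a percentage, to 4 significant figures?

41.86 %

t_tx = L/R = 5040/15000000000 = 3.36e-07 s.
t_prop = 49/210000000 = 2.33333e-07 s; RTT = 4.66667e-07 s.
Cycle = t_tx + RTT = 8.02667e-07 s.
Utilization = t_tx / cycle = 3.36e-07/8.02667e-07 = 41.86 %.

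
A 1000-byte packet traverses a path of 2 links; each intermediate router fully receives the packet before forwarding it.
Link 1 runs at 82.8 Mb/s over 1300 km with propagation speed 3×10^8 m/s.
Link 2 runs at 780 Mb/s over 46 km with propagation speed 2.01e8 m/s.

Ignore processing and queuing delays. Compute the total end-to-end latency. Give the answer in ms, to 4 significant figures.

L = 1000 × 8 = 8000 bits.
Transmission delays (L/R per hop): 0.0966184, 0.0102564 ms; sum = 0.106875 ms.
Propagation delays (d/s per hop): 4.33333, 0.228856 ms; sum = 4.56219 ms.
End-to-end = 4.669 ms.

4.669 ms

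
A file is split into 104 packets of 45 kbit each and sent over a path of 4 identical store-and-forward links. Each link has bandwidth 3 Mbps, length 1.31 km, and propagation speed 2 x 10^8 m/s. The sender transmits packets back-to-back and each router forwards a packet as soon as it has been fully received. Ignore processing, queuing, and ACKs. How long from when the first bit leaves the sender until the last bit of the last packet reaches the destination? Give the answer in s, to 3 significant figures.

Per-hop transmission t_tx = L/R = 45000/3000000 = 0.015 s.
Per-hop propagation t_prop = 1310/200000000 = 6.55e-06 s.
Pipeline fill: first packet needs 4·t_tx to clear all hops; remaining 103 packets each add one t_tx.
Total = (4+104-1)·t_tx + 4·t_prop = 107·0.015 + 4·6.55e-06 = 1.61 s.

1.61 s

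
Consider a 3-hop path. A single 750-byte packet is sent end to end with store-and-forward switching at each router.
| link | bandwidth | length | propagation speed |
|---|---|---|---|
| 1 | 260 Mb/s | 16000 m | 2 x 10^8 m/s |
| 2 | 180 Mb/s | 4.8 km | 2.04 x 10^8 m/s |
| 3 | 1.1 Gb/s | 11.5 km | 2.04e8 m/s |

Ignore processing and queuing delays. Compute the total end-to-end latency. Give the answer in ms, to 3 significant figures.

L = 750 × 8 = 6000 bits.
Transmission delays (L/R per hop): 0.0230769, 0.0333333, 0.00545455 ms; sum = 0.0618648 ms.
Propagation delays (d/s per hop): 0.08, 0.0235294, 0.0563725 ms; sum = 0.159902 ms.
End-to-end = 0.222 ms.

0.222 ms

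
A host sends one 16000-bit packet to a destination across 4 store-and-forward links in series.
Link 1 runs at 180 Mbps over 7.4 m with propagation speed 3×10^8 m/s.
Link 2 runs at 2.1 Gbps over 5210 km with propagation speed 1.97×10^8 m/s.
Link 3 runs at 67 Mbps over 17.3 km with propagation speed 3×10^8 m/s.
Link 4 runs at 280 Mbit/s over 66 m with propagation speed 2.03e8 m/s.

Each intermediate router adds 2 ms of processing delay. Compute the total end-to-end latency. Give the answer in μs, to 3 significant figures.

32900 μs

Transmission delays (L/R per hop): 88.8889, 7.61905, 238.806, 57.1429 μs; sum = 392.457 μs.
Propagation delays (d/s per hop): 0.0246667, 26446.7, 57.6667, 0.325123 μs; sum = 26504.7 μs.
Processing at 3 router(s): 3 × 2 ms = 6000 μs.
End-to-end = 32900 μs.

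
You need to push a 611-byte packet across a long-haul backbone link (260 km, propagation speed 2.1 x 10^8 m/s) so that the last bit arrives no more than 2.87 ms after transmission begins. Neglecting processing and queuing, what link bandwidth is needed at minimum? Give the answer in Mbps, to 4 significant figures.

2.995 Mbps

L = 4888 bits.
Propagation delay = 260000 / 210000000 = 1.2381 ms.
Transmission budget = 2.87 − 1.2381 = 1.6319 ms.
R ≥ L / t_tx = 4888 bits / 0.0016319 s = 2.995 Mbps.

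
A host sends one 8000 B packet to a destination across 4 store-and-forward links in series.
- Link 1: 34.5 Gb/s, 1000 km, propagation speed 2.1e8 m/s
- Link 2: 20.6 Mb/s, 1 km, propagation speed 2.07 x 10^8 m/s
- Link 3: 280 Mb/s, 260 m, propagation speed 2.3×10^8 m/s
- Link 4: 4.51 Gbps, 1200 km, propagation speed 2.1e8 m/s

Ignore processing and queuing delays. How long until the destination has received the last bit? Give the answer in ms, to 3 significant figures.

L = 8000 × 8 = 64000 bits.
Transmission delays (L/R per hop): 0.00185507, 3.1068, 0.228571, 0.0141907 ms; sum = 3.35141 ms.
Propagation delays (d/s per hop): 4.7619, 0.00483092, 0.00113043, 5.71429 ms; sum = 10.4822 ms.
End-to-end = 13.8 ms.

13.8 ms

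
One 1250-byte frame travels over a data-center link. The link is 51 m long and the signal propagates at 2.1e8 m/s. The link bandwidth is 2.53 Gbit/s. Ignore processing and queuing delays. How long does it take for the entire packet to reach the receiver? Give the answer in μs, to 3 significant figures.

L = 1250 × 8 = 10000 bits.
Transmission delay = L/R = 10000 / 2530000000 = 3.95257 μs.
Propagation delay = d/s = 51 m / 210000000 m/s = 0.242857 μs.
Total = 4.20 μs.

4.20 μs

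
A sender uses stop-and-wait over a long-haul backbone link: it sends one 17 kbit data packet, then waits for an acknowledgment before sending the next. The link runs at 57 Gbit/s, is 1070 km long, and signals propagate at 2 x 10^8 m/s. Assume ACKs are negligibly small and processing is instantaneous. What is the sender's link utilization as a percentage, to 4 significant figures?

0.002787 %

t_tx = L/R = 17000/57000000000 = 2.98246e-07 s.
t_prop = 1070000/200000000 = 0.00535 s; RTT = 0.0107 s.
Cycle = t_tx + RTT = 0.0107003 s.
Utilization = t_tx / cycle = 2.98246e-07/0.0107003 = 0.002787 %.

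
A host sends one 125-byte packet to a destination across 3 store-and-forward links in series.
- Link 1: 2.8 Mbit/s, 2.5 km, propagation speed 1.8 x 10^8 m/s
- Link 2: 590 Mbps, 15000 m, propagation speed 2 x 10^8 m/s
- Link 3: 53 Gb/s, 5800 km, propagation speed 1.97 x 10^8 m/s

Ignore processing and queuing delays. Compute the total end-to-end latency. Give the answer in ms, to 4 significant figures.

29.89 ms

L = 125 × 8 = 1000 bits.
Transmission delays (L/R per hop): 0.357143, 0.00169492, 1.88679e-05 ms; sum = 0.358857 ms.
Propagation delays (d/s per hop): 0.0138889, 0.075, 29.4416 ms; sum = 29.5305 ms.
End-to-end = 29.89 ms.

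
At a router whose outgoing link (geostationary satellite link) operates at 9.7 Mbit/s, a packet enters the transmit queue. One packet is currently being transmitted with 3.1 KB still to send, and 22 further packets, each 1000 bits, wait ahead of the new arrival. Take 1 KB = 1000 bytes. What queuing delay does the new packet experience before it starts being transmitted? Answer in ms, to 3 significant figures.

Each queued packet: L/R = 1000/9700000 = 0.103093 ms.
22 queued → 2.26804 ms.
Plus remaining 24800 bits of current packet: 2.5567 ms.
Queuing delay = 4.82 ms.

4.82 ms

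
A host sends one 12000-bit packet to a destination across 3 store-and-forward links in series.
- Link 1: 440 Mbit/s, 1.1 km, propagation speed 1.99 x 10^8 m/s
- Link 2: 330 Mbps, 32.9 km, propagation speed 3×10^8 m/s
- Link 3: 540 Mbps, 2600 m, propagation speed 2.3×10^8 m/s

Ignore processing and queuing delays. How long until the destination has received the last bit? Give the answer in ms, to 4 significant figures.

Transmission delays (L/R per hop): 0.0272727, 0.0363636, 0.0222222 ms; sum = 0.0858586 ms.
Propagation delays (d/s per hop): 0.00552764, 0.109667, 0.0113043 ms; sum = 0.126499 ms.
End-to-end = 0.2124 ms.

0.2124 ms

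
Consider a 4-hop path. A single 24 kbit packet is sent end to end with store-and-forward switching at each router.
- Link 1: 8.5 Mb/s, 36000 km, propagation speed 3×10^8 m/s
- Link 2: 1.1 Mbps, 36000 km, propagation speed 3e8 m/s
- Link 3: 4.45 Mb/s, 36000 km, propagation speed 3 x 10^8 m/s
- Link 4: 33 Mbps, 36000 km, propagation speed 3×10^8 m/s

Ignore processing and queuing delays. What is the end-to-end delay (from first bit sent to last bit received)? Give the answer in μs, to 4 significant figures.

L = 24000 bits.
Transmission delays (L/R per hop): 2823.53, 21818.2, 5393.26, 727.273 μs; sum = 30762.2 μs.
Propagation delays (d/s per hop): 120000, 120000, 120000, 120000 μs; sum = 480000 μs.
End-to-end = 510800 μs.

510800 μs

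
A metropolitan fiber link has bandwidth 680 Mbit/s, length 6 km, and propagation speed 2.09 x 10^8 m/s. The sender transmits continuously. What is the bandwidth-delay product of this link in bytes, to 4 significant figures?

2440 bytes

Propagation delay = 6000 / 209000000 = 2.87081e-05 s.
BDP = R × t_prop = 680000000 × 2.87081e-05 = 19521.5 bits.
In bytes: 19521.5/8 = 2440 bytes.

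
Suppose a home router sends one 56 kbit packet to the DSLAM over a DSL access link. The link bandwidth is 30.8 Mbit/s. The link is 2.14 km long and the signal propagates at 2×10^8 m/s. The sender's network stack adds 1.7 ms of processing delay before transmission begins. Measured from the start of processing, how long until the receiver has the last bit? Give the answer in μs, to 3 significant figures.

3530 μs

L = 56000 bits.
Transmission delay = L/R = 56000 / 30800000 = 1818.18 μs.
Propagation delay = d/s = 2140 m / 200000000 m/s = 10.7 μs.
Plus processing delay 1.7 ms = 1700 μs.
Total = 3530 μs.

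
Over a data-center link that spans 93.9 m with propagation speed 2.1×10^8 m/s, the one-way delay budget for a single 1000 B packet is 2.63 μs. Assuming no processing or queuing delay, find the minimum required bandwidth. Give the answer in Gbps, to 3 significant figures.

L = 8000 bits.
Propagation delay = 93.9 / 210000000 = 0.447143 μs.
Transmission budget = 2.63 − 0.447143 = 2.18286 μs.
R ≥ L / t_tx = 8000 bits / 2.18286e-06 s = 3.66 Gbps.

3.66 Gbps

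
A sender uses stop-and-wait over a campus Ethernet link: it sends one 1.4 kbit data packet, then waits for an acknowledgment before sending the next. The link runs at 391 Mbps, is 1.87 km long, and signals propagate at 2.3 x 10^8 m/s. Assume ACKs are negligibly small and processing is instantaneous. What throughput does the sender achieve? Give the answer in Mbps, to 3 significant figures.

70.6 Mbps

t_tx = L/R = 1400/391000000 = 3.58056e-06 s.
t_prop = 1870/2.3e+08 = 8.13043e-06 s; RTT = 1.62609e-05 s.
Cycle = t_tx + RTT = 1.98414e-05 s.
Throughput = L / cycle = 1400 / 1.98414e-05 = 70.6 Mbps.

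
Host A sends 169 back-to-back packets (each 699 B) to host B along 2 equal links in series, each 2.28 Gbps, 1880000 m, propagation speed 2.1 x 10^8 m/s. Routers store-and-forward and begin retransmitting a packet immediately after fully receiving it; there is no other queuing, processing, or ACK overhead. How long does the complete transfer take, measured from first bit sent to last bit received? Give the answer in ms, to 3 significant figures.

18.3 ms

Per-hop transmission t_tx = L/R = 5592/2280000000 = 0.00245263 ms.
Per-hop propagation t_prop = 1880000/210000000 = 8.95238 ms.
Pipeline fill: first packet needs 2·t_tx to clear all hops; remaining 168 packets each add one t_tx.
Total = (2+169-1)·t_tx + 2·t_prop = 170·0.00245263 + 2·8.95238 = 18.3 ms.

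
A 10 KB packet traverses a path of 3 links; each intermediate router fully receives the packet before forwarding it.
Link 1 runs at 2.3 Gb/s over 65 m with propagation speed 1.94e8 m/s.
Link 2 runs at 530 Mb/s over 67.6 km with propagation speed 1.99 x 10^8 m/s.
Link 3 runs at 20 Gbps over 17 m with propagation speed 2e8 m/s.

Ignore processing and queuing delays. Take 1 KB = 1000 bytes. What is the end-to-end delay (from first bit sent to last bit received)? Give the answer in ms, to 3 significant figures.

0.530 ms

L = 80000 bits.
Transmission delays (L/R per hop): 0.0347826, 0.150943, 0.004 ms; sum = 0.189726 ms.
Propagation delays (d/s per hop): 0.000335052, 0.339698, 8.5e-05 ms; sum = 0.340119 ms.
End-to-end = 0.530 ms.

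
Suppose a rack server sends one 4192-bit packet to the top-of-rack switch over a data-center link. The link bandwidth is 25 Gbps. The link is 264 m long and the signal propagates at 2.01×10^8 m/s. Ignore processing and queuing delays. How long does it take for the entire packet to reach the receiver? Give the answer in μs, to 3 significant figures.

1.48 μs

Transmission delay = L/R = 4192 / 25000000000 = 0.16768 μs.
Propagation delay = d/s = 264 m / 2.01e+08 m/s = 1.31343 μs.
Total = 1.48 μs.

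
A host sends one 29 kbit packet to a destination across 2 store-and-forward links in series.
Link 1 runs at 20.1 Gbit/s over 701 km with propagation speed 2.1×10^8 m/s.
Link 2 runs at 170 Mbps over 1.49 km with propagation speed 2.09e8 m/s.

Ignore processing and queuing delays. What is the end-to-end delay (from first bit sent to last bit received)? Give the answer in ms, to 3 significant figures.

3.52 ms

L = 29000 bits.
Transmission delays (L/R per hop): 0.00144279, 0.170588 ms; sum = 0.172031 ms.
Propagation delays (d/s per hop): 3.3381, 0.00712919 ms; sum = 3.34522 ms.
End-to-end = 3.52 ms.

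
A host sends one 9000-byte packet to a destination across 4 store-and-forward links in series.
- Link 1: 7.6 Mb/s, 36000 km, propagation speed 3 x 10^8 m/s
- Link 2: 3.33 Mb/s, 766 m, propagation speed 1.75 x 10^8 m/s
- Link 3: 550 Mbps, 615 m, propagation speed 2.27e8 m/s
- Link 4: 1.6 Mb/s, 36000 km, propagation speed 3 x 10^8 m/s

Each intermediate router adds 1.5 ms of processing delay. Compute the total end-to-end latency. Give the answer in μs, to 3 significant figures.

321000 μs

L = 9000 × 8 = 72000 bits.
Transmission delays (L/R per hop): 9473.68, 21621.6, 130.909, 45000 μs; sum = 76226.2 μs.
Propagation delays (d/s per hop): 120000, 4.37714, 2.70925, 120000 μs; sum = 240007 μs.
Processing at 3 router(s): 3 × 1.5 ms = 4500 μs.
End-to-end = 321000 μs.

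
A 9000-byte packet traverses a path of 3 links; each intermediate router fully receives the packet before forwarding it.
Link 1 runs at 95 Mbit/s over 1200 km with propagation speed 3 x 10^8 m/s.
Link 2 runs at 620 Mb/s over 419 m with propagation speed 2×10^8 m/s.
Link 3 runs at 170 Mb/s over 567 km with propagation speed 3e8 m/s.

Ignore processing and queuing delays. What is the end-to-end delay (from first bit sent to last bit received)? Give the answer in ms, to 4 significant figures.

7.190 ms

L = 9000 × 8 = 72000 bits.
Transmission delays (L/R per hop): 0.757895, 0.116129, 0.423529 ms; sum = 1.29755 ms.
Propagation delays (d/s per hop): 4, 0.002095, 1.89 ms; sum = 5.8921 ms.
End-to-end = 7.190 ms.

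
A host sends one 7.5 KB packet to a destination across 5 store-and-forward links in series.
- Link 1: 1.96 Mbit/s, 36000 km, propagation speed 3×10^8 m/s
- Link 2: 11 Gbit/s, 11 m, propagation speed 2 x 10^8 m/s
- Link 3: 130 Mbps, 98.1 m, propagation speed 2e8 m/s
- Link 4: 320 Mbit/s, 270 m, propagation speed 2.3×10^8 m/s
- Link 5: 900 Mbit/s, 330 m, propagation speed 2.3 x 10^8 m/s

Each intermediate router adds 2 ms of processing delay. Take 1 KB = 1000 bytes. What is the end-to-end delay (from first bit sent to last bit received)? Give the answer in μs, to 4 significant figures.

L = 60000 bits.
Transmission delays (L/R per hop): 30612.2, 5.45455, 461.538, 187.5, 66.6667 μs; sum = 31333.4 μs.
Propagation delays (d/s per hop): 120000, 0.055, 0.4905, 1.17391, 1.43478 μs; sum = 120003 μs.
Processing at 4 router(s): 4 × 2 ms = 8000 μs.
End-to-end = 159300 μs.

159300 μs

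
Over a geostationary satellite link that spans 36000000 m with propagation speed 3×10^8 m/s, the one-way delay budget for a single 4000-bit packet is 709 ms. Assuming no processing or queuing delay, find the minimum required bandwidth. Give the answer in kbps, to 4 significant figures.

6.791 kbps

Propagation delay = 36000000 / 300000000 = 120 ms.
Transmission budget = 709 − 120 = 589 ms.
R ≥ L / t_tx = 4000 bits / 0.589 s = 6.791 kbps.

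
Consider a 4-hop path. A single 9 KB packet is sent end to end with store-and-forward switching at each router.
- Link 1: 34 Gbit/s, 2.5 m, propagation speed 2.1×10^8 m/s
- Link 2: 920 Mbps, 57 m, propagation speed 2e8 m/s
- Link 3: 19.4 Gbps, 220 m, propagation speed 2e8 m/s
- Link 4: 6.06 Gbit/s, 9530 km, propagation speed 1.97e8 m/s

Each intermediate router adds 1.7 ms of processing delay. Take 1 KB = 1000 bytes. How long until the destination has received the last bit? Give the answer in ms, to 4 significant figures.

L = 72000 bits.
Transmission delays (L/R per hop): 0.00211765, 0.0782609, 0.00371134, 0.0118812 ms; sum = 0.095971 ms.
Propagation delays (d/s per hop): 1.19048e-05, 0.000285, 0.0011, 48.3756 ms; sum = 48.377 ms.
Processing at 3 router(s): 3 × 1.7 ms = 5.1 ms.
End-to-end = 53.57 ms.

53.57 ms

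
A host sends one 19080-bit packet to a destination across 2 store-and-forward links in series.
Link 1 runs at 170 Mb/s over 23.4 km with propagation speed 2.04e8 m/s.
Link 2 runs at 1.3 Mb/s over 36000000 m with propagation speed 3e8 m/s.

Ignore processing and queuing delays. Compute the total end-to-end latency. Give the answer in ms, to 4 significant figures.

Transmission delays (L/R per hop): 0.112235, 14.6769 ms; sum = 14.7892 ms.
Propagation delays (d/s per hop): 0.114706, 120 ms; sum = 120.115 ms.
End-to-end = 134.9 ms.

134.9 ms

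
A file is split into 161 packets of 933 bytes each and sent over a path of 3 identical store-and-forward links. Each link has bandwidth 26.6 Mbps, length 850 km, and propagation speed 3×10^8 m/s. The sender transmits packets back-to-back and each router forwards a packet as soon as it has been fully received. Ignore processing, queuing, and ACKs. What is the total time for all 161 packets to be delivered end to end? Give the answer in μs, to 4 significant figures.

54240 μs

Per-hop transmission t_tx = L/R = 7464/26600000 = 280.602 μs.
Per-hop propagation t_prop = 850000/300000000 = 2833.33 μs.
Pipeline fill: first packet needs 3·t_tx to clear all hops; remaining 160 packets each add one t_tx.
Total = (3+161-1)·t_tx + 3·t_prop = 163·280.602 + 3·2833.33 = 54240 μs.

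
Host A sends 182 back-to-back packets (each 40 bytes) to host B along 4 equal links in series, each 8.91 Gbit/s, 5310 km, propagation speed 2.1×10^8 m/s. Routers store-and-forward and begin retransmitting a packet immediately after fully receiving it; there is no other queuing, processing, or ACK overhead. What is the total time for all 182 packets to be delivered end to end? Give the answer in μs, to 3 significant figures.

101000 μs

Per-hop transmission t_tx = L/R = 320/8910000000 = 0.0359147 μs.
Per-hop propagation t_prop = 5310000/210000000 = 25285.7 μs.
Pipeline fill: first packet needs 4·t_tx to clear all hops; remaining 181 packets each add one t_tx.
Total = (4+182-1)·t_tx + 4·t_prop = 185·0.0359147 + 4·25285.7 = 101000 μs.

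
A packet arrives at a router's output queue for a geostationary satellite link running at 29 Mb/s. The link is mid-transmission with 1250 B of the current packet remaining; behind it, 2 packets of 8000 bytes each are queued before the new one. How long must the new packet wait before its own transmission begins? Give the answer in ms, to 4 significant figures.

4.759 ms

Each queued packet: L/R = 64000/29000000 = 2.2069 ms.
2 queued → 4.41379 ms.
Plus remaining 10000 bits of current packet: 0.344828 ms.
Queuing delay = 4.759 ms.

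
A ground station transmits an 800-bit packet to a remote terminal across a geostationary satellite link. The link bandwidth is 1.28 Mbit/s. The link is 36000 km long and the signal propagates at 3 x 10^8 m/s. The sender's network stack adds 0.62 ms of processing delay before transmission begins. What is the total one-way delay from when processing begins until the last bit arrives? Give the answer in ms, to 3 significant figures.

121 ms

Transmission delay = L/R = 800 / 1280000 = 0.625 ms.
Propagation delay = d/s = 36000000 m / 300000000 m/s = 120 ms.
Plus processing delay 0.62 ms = 0.62 ms.
Total = 121 ms.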